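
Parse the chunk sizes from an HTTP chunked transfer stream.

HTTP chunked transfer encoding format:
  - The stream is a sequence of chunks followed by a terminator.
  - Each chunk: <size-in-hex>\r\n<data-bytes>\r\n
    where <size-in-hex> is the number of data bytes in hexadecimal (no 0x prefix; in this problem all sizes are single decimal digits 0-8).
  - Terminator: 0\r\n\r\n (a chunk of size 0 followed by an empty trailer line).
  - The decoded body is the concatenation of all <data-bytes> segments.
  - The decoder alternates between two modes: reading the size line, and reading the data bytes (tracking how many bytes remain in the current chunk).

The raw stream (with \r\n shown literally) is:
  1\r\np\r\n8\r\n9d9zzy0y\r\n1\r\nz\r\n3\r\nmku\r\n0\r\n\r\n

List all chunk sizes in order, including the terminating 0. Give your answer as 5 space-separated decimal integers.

Answer: 1 8 1 3 0

Derivation:
Chunk 1: stream[0..1]='1' size=0x1=1, data at stream[3..4]='p' -> body[0..1], body so far='p'
Chunk 2: stream[6..7]='8' size=0x8=8, data at stream[9..17]='9d9zzy0y' -> body[1..9], body so far='p9d9zzy0y'
Chunk 3: stream[19..20]='1' size=0x1=1, data at stream[22..23]='z' -> body[9..10], body so far='p9d9zzy0yz'
Chunk 4: stream[25..26]='3' size=0x3=3, data at stream[28..31]='mku' -> body[10..13], body so far='p9d9zzy0yzmku'
Chunk 5: stream[33..34]='0' size=0 (terminator). Final body='p9d9zzy0yzmku' (13 bytes)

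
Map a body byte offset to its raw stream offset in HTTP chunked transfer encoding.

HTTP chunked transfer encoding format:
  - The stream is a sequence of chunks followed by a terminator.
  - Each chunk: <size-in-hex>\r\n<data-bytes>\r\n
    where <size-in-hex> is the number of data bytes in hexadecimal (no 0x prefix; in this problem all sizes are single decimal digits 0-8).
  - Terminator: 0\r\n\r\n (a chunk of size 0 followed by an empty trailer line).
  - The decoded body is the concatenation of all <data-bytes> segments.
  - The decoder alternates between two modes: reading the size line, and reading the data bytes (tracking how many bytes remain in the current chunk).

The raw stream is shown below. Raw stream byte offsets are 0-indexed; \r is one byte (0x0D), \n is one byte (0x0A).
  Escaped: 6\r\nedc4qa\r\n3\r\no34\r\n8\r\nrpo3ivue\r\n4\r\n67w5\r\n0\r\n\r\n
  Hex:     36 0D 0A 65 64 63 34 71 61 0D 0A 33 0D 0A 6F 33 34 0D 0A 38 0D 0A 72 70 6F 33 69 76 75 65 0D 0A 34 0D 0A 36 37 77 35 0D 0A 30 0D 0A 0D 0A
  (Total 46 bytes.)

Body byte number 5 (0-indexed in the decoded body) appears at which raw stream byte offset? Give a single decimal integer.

Answer: 8

Derivation:
Chunk 1: stream[0..1]='6' size=0x6=6, data at stream[3..9]='edc4qa' -> body[0..6], body so far='edc4qa'
Chunk 2: stream[11..12]='3' size=0x3=3, data at stream[14..17]='o34' -> body[6..9], body so far='edc4qao34'
Chunk 3: stream[19..20]='8' size=0x8=8, data at stream[22..30]='rpo3ivue' -> body[9..17], body so far='edc4qao34rpo3ivue'
Chunk 4: stream[32..33]='4' size=0x4=4, data at stream[35..39]='67w5' -> body[17..21], body so far='edc4qao34rpo3ivue67w5'
Chunk 5: stream[41..42]='0' size=0 (terminator). Final body='edc4qao34rpo3ivue67w5' (21 bytes)
Body byte 5 at stream offset 8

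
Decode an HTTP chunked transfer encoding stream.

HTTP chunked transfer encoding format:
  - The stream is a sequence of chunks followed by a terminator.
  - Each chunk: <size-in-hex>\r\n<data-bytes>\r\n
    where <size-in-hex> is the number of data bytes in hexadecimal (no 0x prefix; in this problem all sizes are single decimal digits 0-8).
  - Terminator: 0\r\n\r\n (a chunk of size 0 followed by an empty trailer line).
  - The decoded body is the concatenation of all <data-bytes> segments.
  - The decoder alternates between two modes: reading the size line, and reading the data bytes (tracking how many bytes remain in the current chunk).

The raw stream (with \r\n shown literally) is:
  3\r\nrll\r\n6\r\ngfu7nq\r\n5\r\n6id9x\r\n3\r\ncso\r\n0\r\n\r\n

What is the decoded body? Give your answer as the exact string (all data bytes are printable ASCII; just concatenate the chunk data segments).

Answer: rllgfu7nq6id9xcso

Derivation:
Chunk 1: stream[0..1]='3' size=0x3=3, data at stream[3..6]='rll' -> body[0..3], body so far='rll'
Chunk 2: stream[8..9]='6' size=0x6=6, data at stream[11..17]='gfu7nq' -> body[3..9], body so far='rllgfu7nq'
Chunk 3: stream[19..20]='5' size=0x5=5, data at stream[22..27]='6id9x' -> body[9..14], body so far='rllgfu7nq6id9x'
Chunk 4: stream[29..30]='3' size=0x3=3, data at stream[32..35]='cso' -> body[14..17], body so far='rllgfu7nq6id9xcso'
Chunk 5: stream[37..38]='0' size=0 (terminator). Final body='rllgfu7nq6id9xcso' (17 bytes)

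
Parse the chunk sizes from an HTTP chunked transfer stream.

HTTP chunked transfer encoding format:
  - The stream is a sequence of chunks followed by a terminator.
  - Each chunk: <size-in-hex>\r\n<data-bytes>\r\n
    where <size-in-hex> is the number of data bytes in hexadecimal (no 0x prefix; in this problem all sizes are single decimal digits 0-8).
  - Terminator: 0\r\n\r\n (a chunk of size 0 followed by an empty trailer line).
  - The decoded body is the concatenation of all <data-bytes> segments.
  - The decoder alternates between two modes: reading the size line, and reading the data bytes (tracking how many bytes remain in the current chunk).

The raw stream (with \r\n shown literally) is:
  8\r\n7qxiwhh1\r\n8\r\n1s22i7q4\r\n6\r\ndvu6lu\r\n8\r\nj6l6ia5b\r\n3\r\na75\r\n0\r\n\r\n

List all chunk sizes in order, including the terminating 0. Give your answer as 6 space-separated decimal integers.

Chunk 1: stream[0..1]='8' size=0x8=8, data at stream[3..11]='7qxiwhh1' -> body[0..8], body so far='7qxiwhh1'
Chunk 2: stream[13..14]='8' size=0x8=8, data at stream[16..24]='1s22i7q4' -> body[8..16], body so far='7qxiwhh11s22i7q4'
Chunk 3: stream[26..27]='6' size=0x6=6, data at stream[29..35]='dvu6lu' -> body[16..22], body so far='7qxiwhh11s22i7q4dvu6lu'
Chunk 4: stream[37..38]='8' size=0x8=8, data at stream[40..48]='j6l6ia5b' -> body[22..30], body so far='7qxiwhh11s22i7q4dvu6luj6l6ia5b'
Chunk 5: stream[50..51]='3' size=0x3=3, data at stream[53..56]='a75' -> body[30..33], body so far='7qxiwhh11s22i7q4dvu6luj6l6ia5ba75'
Chunk 6: stream[58..59]='0' size=0 (terminator). Final body='7qxiwhh11s22i7q4dvu6luj6l6ia5ba75' (33 bytes)

Answer: 8 8 6 8 3 0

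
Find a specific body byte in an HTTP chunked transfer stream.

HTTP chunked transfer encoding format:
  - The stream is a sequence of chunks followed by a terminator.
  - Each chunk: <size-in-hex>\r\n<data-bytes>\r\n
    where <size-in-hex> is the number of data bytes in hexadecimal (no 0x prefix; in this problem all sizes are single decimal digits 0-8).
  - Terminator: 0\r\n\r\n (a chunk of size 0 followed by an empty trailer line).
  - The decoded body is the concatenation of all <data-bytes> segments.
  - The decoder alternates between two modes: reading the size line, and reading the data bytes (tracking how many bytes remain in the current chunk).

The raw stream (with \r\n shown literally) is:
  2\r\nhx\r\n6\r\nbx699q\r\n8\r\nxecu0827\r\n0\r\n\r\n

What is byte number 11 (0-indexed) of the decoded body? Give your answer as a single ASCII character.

Chunk 1: stream[0..1]='2' size=0x2=2, data at stream[3..5]='hx' -> body[0..2], body so far='hx'
Chunk 2: stream[7..8]='6' size=0x6=6, data at stream[10..16]='bx699q' -> body[2..8], body so far='hxbx699q'
Chunk 3: stream[18..19]='8' size=0x8=8, data at stream[21..29]='xecu0827' -> body[8..16], body so far='hxbx699qxecu0827'
Chunk 4: stream[31..32]='0' size=0 (terminator). Final body='hxbx699qxecu0827' (16 bytes)
Body byte 11 = 'u'

Answer: u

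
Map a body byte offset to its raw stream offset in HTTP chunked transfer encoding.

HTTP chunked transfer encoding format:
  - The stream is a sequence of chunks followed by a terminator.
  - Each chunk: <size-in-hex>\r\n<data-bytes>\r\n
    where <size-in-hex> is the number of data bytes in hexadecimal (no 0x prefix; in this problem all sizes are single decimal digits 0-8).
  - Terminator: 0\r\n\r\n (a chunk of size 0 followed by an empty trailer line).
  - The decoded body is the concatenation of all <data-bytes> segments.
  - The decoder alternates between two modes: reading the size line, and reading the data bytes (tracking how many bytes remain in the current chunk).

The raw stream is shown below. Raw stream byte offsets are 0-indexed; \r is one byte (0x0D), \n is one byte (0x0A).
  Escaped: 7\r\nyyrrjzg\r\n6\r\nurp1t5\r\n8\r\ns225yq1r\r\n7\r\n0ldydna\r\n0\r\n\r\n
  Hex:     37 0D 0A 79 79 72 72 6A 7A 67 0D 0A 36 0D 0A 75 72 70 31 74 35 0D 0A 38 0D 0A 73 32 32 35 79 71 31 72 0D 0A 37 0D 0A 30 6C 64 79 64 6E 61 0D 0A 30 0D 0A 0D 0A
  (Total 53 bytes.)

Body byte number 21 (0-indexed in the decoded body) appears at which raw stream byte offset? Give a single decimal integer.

Chunk 1: stream[0..1]='7' size=0x7=7, data at stream[3..10]='yyrrjzg' -> body[0..7], body so far='yyrrjzg'
Chunk 2: stream[12..13]='6' size=0x6=6, data at stream[15..21]='urp1t5' -> body[7..13], body so far='yyrrjzgurp1t5'
Chunk 3: stream[23..24]='8' size=0x8=8, data at stream[26..34]='s225yq1r' -> body[13..21], body so far='yyrrjzgurp1t5s225yq1r'
Chunk 4: stream[36..37]='7' size=0x7=7, data at stream[39..46]='0ldydna' -> body[21..28], body so far='yyrrjzgurp1t5s225yq1r0ldydna'
Chunk 5: stream[48..49]='0' size=0 (terminator). Final body='yyrrjzgurp1t5s225yq1r0ldydna' (28 bytes)
Body byte 21 at stream offset 39

Answer: 39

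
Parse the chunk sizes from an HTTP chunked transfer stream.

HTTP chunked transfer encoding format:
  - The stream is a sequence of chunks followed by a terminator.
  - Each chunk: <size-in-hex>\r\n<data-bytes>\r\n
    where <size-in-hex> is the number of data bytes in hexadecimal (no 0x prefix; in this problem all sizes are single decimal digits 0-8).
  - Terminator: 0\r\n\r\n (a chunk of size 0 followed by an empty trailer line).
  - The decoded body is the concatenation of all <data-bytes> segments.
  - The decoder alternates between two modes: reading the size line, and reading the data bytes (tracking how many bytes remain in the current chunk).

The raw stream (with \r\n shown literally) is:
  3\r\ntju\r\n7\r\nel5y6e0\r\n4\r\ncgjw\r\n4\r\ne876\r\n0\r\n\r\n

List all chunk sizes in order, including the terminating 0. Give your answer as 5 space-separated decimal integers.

Answer: 3 7 4 4 0

Derivation:
Chunk 1: stream[0..1]='3' size=0x3=3, data at stream[3..6]='tju' -> body[0..3], body so far='tju'
Chunk 2: stream[8..9]='7' size=0x7=7, data at stream[11..18]='el5y6e0' -> body[3..10], body so far='tjuel5y6e0'
Chunk 3: stream[20..21]='4' size=0x4=4, data at stream[23..27]='cgjw' -> body[10..14], body so far='tjuel5y6e0cgjw'
Chunk 4: stream[29..30]='4' size=0x4=4, data at stream[32..36]='e876' -> body[14..18], body so far='tjuel5y6e0cgjwe876'
Chunk 5: stream[38..39]='0' size=0 (terminator). Final body='tjuel5y6e0cgjwe876' (18 bytes)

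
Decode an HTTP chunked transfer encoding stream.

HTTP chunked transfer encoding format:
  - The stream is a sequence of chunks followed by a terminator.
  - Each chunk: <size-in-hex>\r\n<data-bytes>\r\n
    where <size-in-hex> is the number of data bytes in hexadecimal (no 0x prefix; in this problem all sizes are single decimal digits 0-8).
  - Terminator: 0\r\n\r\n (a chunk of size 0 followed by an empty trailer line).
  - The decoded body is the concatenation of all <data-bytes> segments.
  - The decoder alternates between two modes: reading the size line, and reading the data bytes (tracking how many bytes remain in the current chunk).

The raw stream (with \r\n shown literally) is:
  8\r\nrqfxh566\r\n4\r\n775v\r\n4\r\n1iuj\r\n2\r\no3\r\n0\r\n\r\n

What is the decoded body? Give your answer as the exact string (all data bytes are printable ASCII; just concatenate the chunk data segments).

Chunk 1: stream[0..1]='8' size=0x8=8, data at stream[3..11]='rqfxh566' -> body[0..8], body so far='rqfxh566'
Chunk 2: stream[13..14]='4' size=0x4=4, data at stream[16..20]='775v' -> body[8..12], body so far='rqfxh566775v'
Chunk 3: stream[22..23]='4' size=0x4=4, data at stream[25..29]='1iuj' -> body[12..16], body so far='rqfxh566775v1iuj'
Chunk 4: stream[31..32]='2' size=0x2=2, data at stream[34..36]='o3' -> body[16..18], body so far='rqfxh566775v1iujo3'
Chunk 5: stream[38..39]='0' size=0 (terminator). Final body='rqfxh566775v1iujo3' (18 bytes)

Answer: rqfxh566775v1iujo3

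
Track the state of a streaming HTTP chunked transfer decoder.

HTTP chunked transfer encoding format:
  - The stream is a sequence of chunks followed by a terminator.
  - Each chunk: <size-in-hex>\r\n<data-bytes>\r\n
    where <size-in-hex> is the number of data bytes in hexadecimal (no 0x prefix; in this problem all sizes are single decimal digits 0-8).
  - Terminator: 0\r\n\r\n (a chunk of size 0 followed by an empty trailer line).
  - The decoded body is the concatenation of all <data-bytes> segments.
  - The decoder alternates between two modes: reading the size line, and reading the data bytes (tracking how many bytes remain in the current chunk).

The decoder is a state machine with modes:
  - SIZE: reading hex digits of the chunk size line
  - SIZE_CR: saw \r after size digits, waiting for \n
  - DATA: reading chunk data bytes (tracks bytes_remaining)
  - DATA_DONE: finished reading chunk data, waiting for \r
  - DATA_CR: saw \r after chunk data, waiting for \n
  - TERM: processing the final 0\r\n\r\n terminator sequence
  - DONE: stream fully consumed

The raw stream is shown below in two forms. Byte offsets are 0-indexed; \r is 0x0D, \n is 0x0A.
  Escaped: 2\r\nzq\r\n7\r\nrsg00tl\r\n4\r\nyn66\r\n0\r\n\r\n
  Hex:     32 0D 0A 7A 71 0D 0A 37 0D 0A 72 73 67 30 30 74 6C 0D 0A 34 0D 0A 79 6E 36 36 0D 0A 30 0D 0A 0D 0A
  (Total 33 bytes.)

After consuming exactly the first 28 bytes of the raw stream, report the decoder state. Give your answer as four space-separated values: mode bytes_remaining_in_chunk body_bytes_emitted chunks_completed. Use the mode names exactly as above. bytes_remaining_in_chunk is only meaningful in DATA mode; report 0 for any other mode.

Byte 0 = '2': mode=SIZE remaining=0 emitted=0 chunks_done=0
Byte 1 = 0x0D: mode=SIZE_CR remaining=0 emitted=0 chunks_done=0
Byte 2 = 0x0A: mode=DATA remaining=2 emitted=0 chunks_done=0
Byte 3 = 'z': mode=DATA remaining=1 emitted=1 chunks_done=0
Byte 4 = 'q': mode=DATA_DONE remaining=0 emitted=2 chunks_done=0
Byte 5 = 0x0D: mode=DATA_CR remaining=0 emitted=2 chunks_done=0
Byte 6 = 0x0A: mode=SIZE remaining=0 emitted=2 chunks_done=1
Byte 7 = '7': mode=SIZE remaining=0 emitted=2 chunks_done=1
Byte 8 = 0x0D: mode=SIZE_CR remaining=0 emitted=2 chunks_done=1
Byte 9 = 0x0A: mode=DATA remaining=7 emitted=2 chunks_done=1
Byte 10 = 'r': mode=DATA remaining=6 emitted=3 chunks_done=1
Byte 11 = 's': mode=DATA remaining=5 emitted=4 chunks_done=1
Byte 12 = 'g': mode=DATA remaining=4 emitted=5 chunks_done=1
Byte 13 = '0': mode=DATA remaining=3 emitted=6 chunks_done=1
Byte 14 = '0': mode=DATA remaining=2 emitted=7 chunks_done=1
Byte 15 = 't': mode=DATA remaining=1 emitted=8 chunks_done=1
Byte 16 = 'l': mode=DATA_DONE remaining=0 emitted=9 chunks_done=1
Byte 17 = 0x0D: mode=DATA_CR remaining=0 emitted=9 chunks_done=1
Byte 18 = 0x0A: mode=SIZE remaining=0 emitted=9 chunks_done=2
Byte 19 = '4': mode=SIZE remaining=0 emitted=9 chunks_done=2
Byte 20 = 0x0D: mode=SIZE_CR remaining=0 emitted=9 chunks_done=2
Byte 21 = 0x0A: mode=DATA remaining=4 emitted=9 chunks_done=2
Byte 22 = 'y': mode=DATA remaining=3 emitted=10 chunks_done=2
Byte 23 = 'n': mode=DATA remaining=2 emitted=11 chunks_done=2
Byte 24 = '6': mode=DATA remaining=1 emitted=12 chunks_done=2
Byte 25 = '6': mode=DATA_DONE remaining=0 emitted=13 chunks_done=2
Byte 26 = 0x0D: mode=DATA_CR remaining=0 emitted=13 chunks_done=2
Byte 27 = 0x0A: mode=SIZE remaining=0 emitted=13 chunks_done=3

Answer: SIZE 0 13 3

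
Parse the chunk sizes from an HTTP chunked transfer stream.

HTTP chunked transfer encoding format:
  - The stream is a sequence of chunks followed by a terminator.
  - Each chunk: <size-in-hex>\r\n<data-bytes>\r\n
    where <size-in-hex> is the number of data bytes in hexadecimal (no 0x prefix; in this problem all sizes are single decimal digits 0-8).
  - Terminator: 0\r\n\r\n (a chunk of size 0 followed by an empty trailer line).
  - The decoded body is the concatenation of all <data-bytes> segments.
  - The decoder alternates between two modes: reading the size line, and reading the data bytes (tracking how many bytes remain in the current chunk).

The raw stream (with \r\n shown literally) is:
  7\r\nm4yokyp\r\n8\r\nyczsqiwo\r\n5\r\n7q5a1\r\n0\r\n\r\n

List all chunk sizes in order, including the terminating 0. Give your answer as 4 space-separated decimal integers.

Chunk 1: stream[0..1]='7' size=0x7=7, data at stream[3..10]='m4yokyp' -> body[0..7], body so far='m4yokyp'
Chunk 2: stream[12..13]='8' size=0x8=8, data at stream[15..23]='yczsqiwo' -> body[7..15], body so far='m4yokypyczsqiwo'
Chunk 3: stream[25..26]='5' size=0x5=5, data at stream[28..33]='7q5a1' -> body[15..20], body so far='m4yokypyczsqiwo7q5a1'
Chunk 4: stream[35..36]='0' size=0 (terminator). Final body='m4yokypyczsqiwo7q5a1' (20 bytes)

Answer: 7 8 5 0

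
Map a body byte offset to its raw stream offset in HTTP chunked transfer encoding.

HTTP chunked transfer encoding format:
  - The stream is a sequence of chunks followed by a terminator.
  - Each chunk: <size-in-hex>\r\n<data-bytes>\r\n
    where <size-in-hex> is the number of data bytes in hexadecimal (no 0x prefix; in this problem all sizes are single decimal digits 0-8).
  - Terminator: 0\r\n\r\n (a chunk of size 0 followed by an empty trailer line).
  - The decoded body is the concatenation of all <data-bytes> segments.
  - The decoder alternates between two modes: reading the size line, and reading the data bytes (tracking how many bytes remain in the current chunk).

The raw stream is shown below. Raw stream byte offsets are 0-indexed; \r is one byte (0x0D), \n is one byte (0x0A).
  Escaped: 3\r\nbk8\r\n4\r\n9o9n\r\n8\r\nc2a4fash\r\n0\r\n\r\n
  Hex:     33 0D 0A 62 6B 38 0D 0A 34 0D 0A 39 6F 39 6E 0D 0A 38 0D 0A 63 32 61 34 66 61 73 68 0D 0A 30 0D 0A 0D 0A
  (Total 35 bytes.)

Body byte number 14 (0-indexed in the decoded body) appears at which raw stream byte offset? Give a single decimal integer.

Chunk 1: stream[0..1]='3' size=0x3=3, data at stream[3..6]='bk8' -> body[0..3], body so far='bk8'
Chunk 2: stream[8..9]='4' size=0x4=4, data at stream[11..15]='9o9n' -> body[3..7], body so far='bk89o9n'
Chunk 3: stream[17..18]='8' size=0x8=8, data at stream[20..28]='c2a4fash' -> body[7..15], body so far='bk89o9nc2a4fash'
Chunk 4: stream[30..31]='0' size=0 (terminator). Final body='bk89o9nc2a4fash' (15 bytes)
Body byte 14 at stream offset 27

Answer: 27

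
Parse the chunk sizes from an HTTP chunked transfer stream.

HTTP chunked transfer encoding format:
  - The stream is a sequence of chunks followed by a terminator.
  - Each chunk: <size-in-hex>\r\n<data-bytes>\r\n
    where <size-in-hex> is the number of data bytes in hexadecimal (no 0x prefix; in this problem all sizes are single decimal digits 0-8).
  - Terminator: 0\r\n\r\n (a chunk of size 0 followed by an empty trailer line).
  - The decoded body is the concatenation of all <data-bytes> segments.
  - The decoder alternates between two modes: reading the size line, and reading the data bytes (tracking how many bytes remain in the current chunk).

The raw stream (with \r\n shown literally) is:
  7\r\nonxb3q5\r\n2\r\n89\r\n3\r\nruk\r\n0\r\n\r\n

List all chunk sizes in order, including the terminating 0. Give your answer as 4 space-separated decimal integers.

Answer: 7 2 3 0

Derivation:
Chunk 1: stream[0..1]='7' size=0x7=7, data at stream[3..10]='onxb3q5' -> body[0..7], body so far='onxb3q5'
Chunk 2: stream[12..13]='2' size=0x2=2, data at stream[15..17]='89' -> body[7..9], body so far='onxb3q589'
Chunk 3: stream[19..20]='3' size=0x3=3, data at stream[22..25]='ruk' -> body[9..12], body so far='onxb3q589ruk'
Chunk 4: stream[27..28]='0' size=0 (terminator). Final body='onxb3q589ruk' (12 bytes)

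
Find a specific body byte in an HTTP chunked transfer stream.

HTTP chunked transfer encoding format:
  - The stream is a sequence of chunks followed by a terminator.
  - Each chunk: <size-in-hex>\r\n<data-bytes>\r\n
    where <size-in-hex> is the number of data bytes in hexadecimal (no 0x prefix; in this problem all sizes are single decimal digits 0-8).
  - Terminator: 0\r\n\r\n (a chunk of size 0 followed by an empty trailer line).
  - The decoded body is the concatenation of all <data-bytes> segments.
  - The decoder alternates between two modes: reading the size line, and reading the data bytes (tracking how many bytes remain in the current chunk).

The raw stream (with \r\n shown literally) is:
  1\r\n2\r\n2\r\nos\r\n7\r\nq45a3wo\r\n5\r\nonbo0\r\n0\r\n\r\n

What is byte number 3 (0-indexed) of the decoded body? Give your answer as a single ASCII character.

Answer: q

Derivation:
Chunk 1: stream[0..1]='1' size=0x1=1, data at stream[3..4]='2' -> body[0..1], body so far='2'
Chunk 2: stream[6..7]='2' size=0x2=2, data at stream[9..11]='os' -> body[1..3], body so far='2os'
Chunk 3: stream[13..14]='7' size=0x7=7, data at stream[16..23]='q45a3wo' -> body[3..10], body so far='2osq45a3wo'
Chunk 4: stream[25..26]='5' size=0x5=5, data at stream[28..33]='onbo0' -> body[10..15], body so far='2osq45a3woonbo0'
Chunk 5: stream[35..36]='0' size=0 (terminator). Final body='2osq45a3woonbo0' (15 bytes)
Body byte 3 = 'q'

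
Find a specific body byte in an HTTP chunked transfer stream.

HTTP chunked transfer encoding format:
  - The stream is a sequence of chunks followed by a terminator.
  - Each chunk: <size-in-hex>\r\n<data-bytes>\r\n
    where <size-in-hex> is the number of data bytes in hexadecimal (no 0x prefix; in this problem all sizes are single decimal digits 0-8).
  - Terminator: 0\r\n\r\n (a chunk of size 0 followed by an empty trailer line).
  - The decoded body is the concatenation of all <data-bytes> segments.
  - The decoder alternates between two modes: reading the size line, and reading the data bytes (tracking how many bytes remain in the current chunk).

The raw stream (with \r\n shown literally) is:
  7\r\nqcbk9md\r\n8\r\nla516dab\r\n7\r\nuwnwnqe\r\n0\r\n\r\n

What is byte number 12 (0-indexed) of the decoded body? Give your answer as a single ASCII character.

Answer: d

Derivation:
Chunk 1: stream[0..1]='7' size=0x7=7, data at stream[3..10]='qcbk9md' -> body[0..7], body so far='qcbk9md'
Chunk 2: stream[12..13]='8' size=0x8=8, data at stream[15..23]='la516dab' -> body[7..15], body so far='qcbk9mdla516dab'
Chunk 3: stream[25..26]='7' size=0x7=7, data at stream[28..35]='uwnwnqe' -> body[15..22], body so far='qcbk9mdla516dabuwnwnqe'
Chunk 4: stream[37..38]='0' size=0 (terminator). Final body='qcbk9mdla516dabuwnwnqe' (22 bytes)
Body byte 12 = 'd'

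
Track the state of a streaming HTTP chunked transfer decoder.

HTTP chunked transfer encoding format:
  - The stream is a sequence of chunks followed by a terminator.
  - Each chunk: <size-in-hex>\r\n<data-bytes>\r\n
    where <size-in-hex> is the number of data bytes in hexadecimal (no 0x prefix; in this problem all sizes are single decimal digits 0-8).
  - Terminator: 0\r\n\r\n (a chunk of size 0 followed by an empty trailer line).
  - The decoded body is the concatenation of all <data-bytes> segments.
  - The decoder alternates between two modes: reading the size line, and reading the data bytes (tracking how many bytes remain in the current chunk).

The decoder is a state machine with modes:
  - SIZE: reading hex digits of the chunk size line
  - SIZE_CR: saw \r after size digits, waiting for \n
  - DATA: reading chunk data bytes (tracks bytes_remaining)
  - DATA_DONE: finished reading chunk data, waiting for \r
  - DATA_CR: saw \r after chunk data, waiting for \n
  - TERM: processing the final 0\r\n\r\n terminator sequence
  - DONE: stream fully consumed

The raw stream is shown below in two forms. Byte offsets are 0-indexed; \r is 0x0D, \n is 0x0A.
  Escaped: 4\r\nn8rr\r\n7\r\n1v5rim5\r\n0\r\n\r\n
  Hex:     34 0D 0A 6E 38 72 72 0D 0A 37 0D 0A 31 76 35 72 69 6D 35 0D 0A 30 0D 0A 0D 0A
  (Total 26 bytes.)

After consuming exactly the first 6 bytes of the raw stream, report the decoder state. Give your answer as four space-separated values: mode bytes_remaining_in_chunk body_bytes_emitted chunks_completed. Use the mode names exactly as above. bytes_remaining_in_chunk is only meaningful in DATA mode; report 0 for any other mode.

Byte 0 = '4': mode=SIZE remaining=0 emitted=0 chunks_done=0
Byte 1 = 0x0D: mode=SIZE_CR remaining=0 emitted=0 chunks_done=0
Byte 2 = 0x0A: mode=DATA remaining=4 emitted=0 chunks_done=0
Byte 3 = 'n': mode=DATA remaining=3 emitted=1 chunks_done=0
Byte 4 = '8': mode=DATA remaining=2 emitted=2 chunks_done=0
Byte 5 = 'r': mode=DATA remaining=1 emitted=3 chunks_done=0

Answer: DATA 1 3 0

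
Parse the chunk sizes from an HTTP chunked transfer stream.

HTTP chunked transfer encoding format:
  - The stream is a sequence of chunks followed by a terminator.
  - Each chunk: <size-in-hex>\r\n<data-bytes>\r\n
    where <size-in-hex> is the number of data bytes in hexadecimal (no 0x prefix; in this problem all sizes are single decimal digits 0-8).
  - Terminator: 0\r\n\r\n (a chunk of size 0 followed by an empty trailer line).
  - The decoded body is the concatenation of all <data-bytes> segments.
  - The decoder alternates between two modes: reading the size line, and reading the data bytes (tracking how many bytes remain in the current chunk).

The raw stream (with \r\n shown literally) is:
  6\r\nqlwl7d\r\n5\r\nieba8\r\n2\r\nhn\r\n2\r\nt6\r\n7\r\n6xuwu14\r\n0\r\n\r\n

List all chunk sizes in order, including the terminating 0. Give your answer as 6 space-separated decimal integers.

Chunk 1: stream[0..1]='6' size=0x6=6, data at stream[3..9]='qlwl7d' -> body[0..6], body so far='qlwl7d'
Chunk 2: stream[11..12]='5' size=0x5=5, data at stream[14..19]='ieba8' -> body[6..11], body so far='qlwl7dieba8'
Chunk 3: stream[21..22]='2' size=0x2=2, data at stream[24..26]='hn' -> body[11..13], body so far='qlwl7dieba8hn'
Chunk 4: stream[28..29]='2' size=0x2=2, data at stream[31..33]='t6' -> body[13..15], body so far='qlwl7dieba8hnt6'
Chunk 5: stream[35..36]='7' size=0x7=7, data at stream[38..45]='6xuwu14' -> body[15..22], body so far='qlwl7dieba8hnt66xuwu14'
Chunk 6: stream[47..48]='0' size=0 (terminator). Final body='qlwl7dieba8hnt66xuwu14' (22 bytes)

Answer: 6 5 2 2 7 0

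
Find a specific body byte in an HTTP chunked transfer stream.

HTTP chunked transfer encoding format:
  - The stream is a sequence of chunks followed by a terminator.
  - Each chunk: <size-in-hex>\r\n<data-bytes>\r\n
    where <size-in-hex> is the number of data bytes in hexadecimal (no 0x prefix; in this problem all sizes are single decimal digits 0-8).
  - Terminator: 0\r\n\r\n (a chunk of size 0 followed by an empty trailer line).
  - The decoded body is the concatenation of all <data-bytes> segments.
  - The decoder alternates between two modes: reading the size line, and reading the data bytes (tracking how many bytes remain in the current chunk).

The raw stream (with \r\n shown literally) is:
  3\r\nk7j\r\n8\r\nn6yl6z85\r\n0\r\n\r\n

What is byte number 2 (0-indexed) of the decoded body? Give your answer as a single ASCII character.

Answer: j

Derivation:
Chunk 1: stream[0..1]='3' size=0x3=3, data at stream[3..6]='k7j' -> body[0..3], body so far='k7j'
Chunk 2: stream[8..9]='8' size=0x8=8, data at stream[11..19]='n6yl6z85' -> body[3..11], body so far='k7jn6yl6z85'
Chunk 3: stream[21..22]='0' size=0 (terminator). Final body='k7jn6yl6z85' (11 bytes)
Body byte 2 = 'j'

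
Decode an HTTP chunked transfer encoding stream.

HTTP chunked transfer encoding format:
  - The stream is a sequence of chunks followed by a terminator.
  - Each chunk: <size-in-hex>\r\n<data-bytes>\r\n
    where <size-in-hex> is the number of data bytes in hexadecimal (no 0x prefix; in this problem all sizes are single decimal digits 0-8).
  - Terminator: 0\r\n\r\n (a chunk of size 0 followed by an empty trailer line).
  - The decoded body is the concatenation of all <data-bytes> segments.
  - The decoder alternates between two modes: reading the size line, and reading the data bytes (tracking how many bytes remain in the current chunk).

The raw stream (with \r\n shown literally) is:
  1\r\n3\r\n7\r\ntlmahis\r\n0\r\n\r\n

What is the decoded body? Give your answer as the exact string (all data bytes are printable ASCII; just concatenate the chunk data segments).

Answer: 3tlmahis

Derivation:
Chunk 1: stream[0..1]='1' size=0x1=1, data at stream[3..4]='3' -> body[0..1], body so far='3'
Chunk 2: stream[6..7]='7' size=0x7=7, data at stream[9..16]='tlmahis' -> body[1..8], body so far='3tlmahis'
Chunk 3: stream[18..19]='0' size=0 (terminator). Final body='3tlmahis' (8 bytes)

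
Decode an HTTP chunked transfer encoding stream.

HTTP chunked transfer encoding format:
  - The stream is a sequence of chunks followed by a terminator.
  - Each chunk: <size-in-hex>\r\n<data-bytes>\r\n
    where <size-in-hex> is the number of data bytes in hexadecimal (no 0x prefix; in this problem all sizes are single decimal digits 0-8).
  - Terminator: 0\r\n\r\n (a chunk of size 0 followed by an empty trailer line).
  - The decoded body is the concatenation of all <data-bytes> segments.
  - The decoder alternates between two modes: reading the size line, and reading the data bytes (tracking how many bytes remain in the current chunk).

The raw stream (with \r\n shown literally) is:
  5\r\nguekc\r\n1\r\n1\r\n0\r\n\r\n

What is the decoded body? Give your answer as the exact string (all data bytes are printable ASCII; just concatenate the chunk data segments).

Chunk 1: stream[0..1]='5' size=0x5=5, data at stream[3..8]='guekc' -> body[0..5], body so far='guekc'
Chunk 2: stream[10..11]='1' size=0x1=1, data at stream[13..14]='1' -> body[5..6], body so far='guekc1'
Chunk 3: stream[16..17]='0' size=0 (terminator). Final body='guekc1' (6 bytes)

Answer: guekc1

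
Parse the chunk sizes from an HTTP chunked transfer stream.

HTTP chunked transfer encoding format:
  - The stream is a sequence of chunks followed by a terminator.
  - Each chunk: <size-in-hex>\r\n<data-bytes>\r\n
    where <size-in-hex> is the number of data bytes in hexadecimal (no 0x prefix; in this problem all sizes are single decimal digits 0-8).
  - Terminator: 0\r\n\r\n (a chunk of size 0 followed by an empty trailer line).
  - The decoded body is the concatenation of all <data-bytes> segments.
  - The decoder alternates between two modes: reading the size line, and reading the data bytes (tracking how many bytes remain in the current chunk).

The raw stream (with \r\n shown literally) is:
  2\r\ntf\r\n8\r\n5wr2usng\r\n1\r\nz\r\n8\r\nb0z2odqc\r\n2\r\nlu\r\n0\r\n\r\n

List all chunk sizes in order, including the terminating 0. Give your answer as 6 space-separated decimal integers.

Answer: 2 8 1 8 2 0

Derivation:
Chunk 1: stream[0..1]='2' size=0x2=2, data at stream[3..5]='tf' -> body[0..2], body so far='tf'
Chunk 2: stream[7..8]='8' size=0x8=8, data at stream[10..18]='5wr2usng' -> body[2..10], body so far='tf5wr2usng'
Chunk 3: stream[20..21]='1' size=0x1=1, data at stream[23..24]='z' -> body[10..11], body so far='tf5wr2usngz'
Chunk 4: stream[26..27]='8' size=0x8=8, data at stream[29..37]='b0z2odqc' -> body[11..19], body so far='tf5wr2usngzb0z2odqc'
Chunk 5: stream[39..40]='2' size=0x2=2, data at stream[42..44]='lu' -> body[19..21], body so far='tf5wr2usngzb0z2odqclu'
Chunk 6: stream[46..47]='0' size=0 (terminator). Final body='tf5wr2usngzb0z2odqclu' (21 bytes)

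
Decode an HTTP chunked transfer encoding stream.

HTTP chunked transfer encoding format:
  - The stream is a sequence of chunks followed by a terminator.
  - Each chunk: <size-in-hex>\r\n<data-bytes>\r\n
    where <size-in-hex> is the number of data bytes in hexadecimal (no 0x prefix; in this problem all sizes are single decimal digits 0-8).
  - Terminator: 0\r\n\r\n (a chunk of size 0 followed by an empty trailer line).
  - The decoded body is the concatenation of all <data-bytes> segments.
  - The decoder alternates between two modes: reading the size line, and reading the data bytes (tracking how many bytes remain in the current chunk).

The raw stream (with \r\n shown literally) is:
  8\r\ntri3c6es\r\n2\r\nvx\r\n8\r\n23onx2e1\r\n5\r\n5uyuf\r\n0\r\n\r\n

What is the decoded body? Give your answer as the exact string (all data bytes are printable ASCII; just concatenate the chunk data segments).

Chunk 1: stream[0..1]='8' size=0x8=8, data at stream[3..11]='tri3c6es' -> body[0..8], body so far='tri3c6es'
Chunk 2: stream[13..14]='2' size=0x2=2, data at stream[16..18]='vx' -> body[8..10], body so far='tri3c6esvx'
Chunk 3: stream[20..21]='8' size=0x8=8, data at stream[23..31]='23onx2e1' -> body[10..18], body so far='tri3c6esvx23onx2e1'
Chunk 4: stream[33..34]='5' size=0x5=5, data at stream[36..41]='5uyuf' -> body[18..23], body so far='tri3c6esvx23onx2e15uyuf'
Chunk 5: stream[43..44]='0' size=0 (terminator). Final body='tri3c6esvx23onx2e15uyuf' (23 bytes)

Answer: tri3c6esvx23onx2e15uyuf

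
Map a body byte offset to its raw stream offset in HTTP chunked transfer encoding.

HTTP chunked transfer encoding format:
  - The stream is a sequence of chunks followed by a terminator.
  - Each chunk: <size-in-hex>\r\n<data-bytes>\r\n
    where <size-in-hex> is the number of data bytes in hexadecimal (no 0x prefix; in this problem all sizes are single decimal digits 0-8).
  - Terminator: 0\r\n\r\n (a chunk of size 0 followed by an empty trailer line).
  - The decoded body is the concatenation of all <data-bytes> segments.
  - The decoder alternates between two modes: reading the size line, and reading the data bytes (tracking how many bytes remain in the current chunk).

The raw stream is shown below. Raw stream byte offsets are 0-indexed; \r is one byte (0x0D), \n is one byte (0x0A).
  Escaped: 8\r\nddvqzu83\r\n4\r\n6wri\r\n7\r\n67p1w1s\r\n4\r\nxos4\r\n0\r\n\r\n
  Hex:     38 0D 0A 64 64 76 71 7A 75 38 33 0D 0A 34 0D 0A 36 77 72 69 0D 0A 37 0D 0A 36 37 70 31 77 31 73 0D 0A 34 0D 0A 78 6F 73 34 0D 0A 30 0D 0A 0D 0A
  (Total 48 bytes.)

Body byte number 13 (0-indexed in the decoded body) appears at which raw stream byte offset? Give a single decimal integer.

Answer: 26

Derivation:
Chunk 1: stream[0..1]='8' size=0x8=8, data at stream[3..11]='ddvqzu83' -> body[0..8], body so far='ddvqzu83'
Chunk 2: stream[13..14]='4' size=0x4=4, data at stream[16..20]='6wri' -> body[8..12], body so far='ddvqzu836wri'
Chunk 3: stream[22..23]='7' size=0x7=7, data at stream[25..32]='67p1w1s' -> body[12..19], body so far='ddvqzu836wri67p1w1s'
Chunk 4: stream[34..35]='4' size=0x4=4, data at stream[37..41]='xos4' -> body[19..23], body so far='ddvqzu836wri67p1w1sxos4'
Chunk 5: stream[43..44]='0' size=0 (terminator). Final body='ddvqzu836wri67p1w1sxos4' (23 bytes)
Body byte 13 at stream offset 26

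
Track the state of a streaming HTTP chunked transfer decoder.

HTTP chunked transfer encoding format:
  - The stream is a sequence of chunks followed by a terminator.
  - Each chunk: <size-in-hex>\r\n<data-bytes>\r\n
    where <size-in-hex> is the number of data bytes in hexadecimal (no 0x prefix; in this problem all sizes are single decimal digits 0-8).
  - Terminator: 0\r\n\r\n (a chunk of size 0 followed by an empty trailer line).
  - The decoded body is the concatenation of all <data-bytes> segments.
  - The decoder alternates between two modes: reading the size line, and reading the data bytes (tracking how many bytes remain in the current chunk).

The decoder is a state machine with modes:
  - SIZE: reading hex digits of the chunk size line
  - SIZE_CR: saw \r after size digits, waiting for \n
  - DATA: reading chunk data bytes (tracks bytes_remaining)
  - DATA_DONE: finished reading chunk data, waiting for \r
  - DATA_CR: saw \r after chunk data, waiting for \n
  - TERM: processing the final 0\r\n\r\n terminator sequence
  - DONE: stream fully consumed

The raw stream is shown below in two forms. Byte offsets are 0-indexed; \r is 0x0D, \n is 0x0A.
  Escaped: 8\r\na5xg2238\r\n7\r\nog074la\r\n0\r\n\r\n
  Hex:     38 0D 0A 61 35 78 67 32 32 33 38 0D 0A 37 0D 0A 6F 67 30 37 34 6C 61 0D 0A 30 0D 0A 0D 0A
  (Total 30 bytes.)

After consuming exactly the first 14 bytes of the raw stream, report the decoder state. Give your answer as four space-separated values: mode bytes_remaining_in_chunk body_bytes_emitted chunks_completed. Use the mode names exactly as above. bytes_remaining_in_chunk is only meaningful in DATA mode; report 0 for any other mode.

Answer: SIZE 0 8 1

Derivation:
Byte 0 = '8': mode=SIZE remaining=0 emitted=0 chunks_done=0
Byte 1 = 0x0D: mode=SIZE_CR remaining=0 emitted=0 chunks_done=0
Byte 2 = 0x0A: mode=DATA remaining=8 emitted=0 chunks_done=0
Byte 3 = 'a': mode=DATA remaining=7 emitted=1 chunks_done=0
Byte 4 = '5': mode=DATA remaining=6 emitted=2 chunks_done=0
Byte 5 = 'x': mode=DATA remaining=5 emitted=3 chunks_done=0
Byte 6 = 'g': mode=DATA remaining=4 emitted=4 chunks_done=0
Byte 7 = '2': mode=DATA remaining=3 emitted=5 chunks_done=0
Byte 8 = '2': mode=DATA remaining=2 emitted=6 chunks_done=0
Byte 9 = '3': mode=DATA remaining=1 emitted=7 chunks_done=0
Byte 10 = '8': mode=DATA_DONE remaining=0 emitted=8 chunks_done=0
Byte 11 = 0x0D: mode=DATA_CR remaining=0 emitted=8 chunks_done=0
Byte 12 = 0x0A: mode=SIZE remaining=0 emitted=8 chunks_done=1
Byte 13 = '7': mode=SIZE remaining=0 emitted=8 chunks_done=1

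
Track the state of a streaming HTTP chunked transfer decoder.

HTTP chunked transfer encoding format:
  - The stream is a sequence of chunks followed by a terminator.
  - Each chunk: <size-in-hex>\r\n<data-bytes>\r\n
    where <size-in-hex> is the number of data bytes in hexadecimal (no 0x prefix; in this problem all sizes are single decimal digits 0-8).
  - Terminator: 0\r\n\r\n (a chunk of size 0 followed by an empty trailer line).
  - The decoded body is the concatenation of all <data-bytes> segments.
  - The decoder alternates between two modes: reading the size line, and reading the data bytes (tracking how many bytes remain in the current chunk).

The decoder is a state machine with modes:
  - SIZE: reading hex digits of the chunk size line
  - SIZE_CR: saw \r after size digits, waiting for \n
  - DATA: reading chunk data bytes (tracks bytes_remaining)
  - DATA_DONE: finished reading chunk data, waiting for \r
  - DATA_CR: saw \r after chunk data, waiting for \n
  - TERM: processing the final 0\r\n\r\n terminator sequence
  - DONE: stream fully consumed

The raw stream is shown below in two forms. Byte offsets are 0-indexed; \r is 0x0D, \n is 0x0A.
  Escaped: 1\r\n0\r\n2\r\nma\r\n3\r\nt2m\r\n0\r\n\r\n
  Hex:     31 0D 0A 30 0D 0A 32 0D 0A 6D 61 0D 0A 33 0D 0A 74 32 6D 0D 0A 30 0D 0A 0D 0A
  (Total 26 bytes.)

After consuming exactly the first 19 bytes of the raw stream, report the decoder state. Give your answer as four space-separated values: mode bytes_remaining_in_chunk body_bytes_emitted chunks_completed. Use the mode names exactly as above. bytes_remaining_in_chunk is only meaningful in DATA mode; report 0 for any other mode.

Byte 0 = '1': mode=SIZE remaining=0 emitted=0 chunks_done=0
Byte 1 = 0x0D: mode=SIZE_CR remaining=0 emitted=0 chunks_done=0
Byte 2 = 0x0A: mode=DATA remaining=1 emitted=0 chunks_done=0
Byte 3 = '0': mode=DATA_DONE remaining=0 emitted=1 chunks_done=0
Byte 4 = 0x0D: mode=DATA_CR remaining=0 emitted=1 chunks_done=0
Byte 5 = 0x0A: mode=SIZE remaining=0 emitted=1 chunks_done=1
Byte 6 = '2': mode=SIZE remaining=0 emitted=1 chunks_done=1
Byte 7 = 0x0D: mode=SIZE_CR remaining=0 emitted=1 chunks_done=1
Byte 8 = 0x0A: mode=DATA remaining=2 emitted=1 chunks_done=1
Byte 9 = 'm': mode=DATA remaining=1 emitted=2 chunks_done=1
Byte 10 = 'a': mode=DATA_DONE remaining=0 emitted=3 chunks_done=1
Byte 11 = 0x0D: mode=DATA_CR remaining=0 emitted=3 chunks_done=1
Byte 12 = 0x0A: mode=SIZE remaining=0 emitted=3 chunks_done=2
Byte 13 = '3': mode=SIZE remaining=0 emitted=3 chunks_done=2
Byte 14 = 0x0D: mode=SIZE_CR remaining=0 emitted=3 chunks_done=2
Byte 15 = 0x0A: mode=DATA remaining=3 emitted=3 chunks_done=2
Byte 16 = 't': mode=DATA remaining=2 emitted=4 chunks_done=2
Byte 17 = '2': mode=DATA remaining=1 emitted=5 chunks_done=2
Byte 18 = 'm': mode=DATA_DONE remaining=0 emitted=6 chunks_done=2

Answer: DATA_DONE 0 6 2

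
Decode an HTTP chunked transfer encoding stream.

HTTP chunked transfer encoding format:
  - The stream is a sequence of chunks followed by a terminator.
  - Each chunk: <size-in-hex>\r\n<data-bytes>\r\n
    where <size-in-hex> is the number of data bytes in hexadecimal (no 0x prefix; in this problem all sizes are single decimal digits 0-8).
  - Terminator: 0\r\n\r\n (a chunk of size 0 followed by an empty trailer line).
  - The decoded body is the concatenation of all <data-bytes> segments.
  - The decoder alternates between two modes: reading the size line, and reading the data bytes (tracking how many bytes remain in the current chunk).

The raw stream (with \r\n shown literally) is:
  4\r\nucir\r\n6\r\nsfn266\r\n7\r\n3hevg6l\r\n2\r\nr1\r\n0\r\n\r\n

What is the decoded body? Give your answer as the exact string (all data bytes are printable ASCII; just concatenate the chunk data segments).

Chunk 1: stream[0..1]='4' size=0x4=4, data at stream[3..7]='ucir' -> body[0..4], body so far='ucir'
Chunk 2: stream[9..10]='6' size=0x6=6, data at stream[12..18]='sfn266' -> body[4..10], body so far='ucirsfn266'
Chunk 3: stream[20..21]='7' size=0x7=7, data at stream[23..30]='3hevg6l' -> body[10..17], body so far='ucirsfn2663hevg6l'
Chunk 4: stream[32..33]='2' size=0x2=2, data at stream[35..37]='r1' -> body[17..19], body so far='ucirsfn2663hevg6lr1'
Chunk 5: stream[39..40]='0' size=0 (terminator). Final body='ucirsfn2663hevg6lr1' (19 bytes)

Answer: ucirsfn2663hevg6lr1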